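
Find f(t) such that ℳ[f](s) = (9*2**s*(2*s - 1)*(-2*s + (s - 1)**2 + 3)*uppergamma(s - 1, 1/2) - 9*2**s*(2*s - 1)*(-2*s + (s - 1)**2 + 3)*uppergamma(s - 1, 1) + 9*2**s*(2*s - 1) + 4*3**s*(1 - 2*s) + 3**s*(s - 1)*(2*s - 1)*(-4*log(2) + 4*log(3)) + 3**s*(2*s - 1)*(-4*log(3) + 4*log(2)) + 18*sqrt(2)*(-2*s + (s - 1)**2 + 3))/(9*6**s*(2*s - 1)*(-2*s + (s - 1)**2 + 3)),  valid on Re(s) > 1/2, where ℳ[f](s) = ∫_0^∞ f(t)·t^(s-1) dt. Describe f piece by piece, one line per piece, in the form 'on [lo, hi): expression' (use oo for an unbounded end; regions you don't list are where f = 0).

peel off the common scale on t: 1/sqrt(t) on [0, 1/2); exp(-t)/t on [1/2, 1); log(t)/t**2 on [1, 3/2)
remove the shared t-power first: sqrt(t) on [0, 1/2); exp(-t) on [1/2, 1); log(t)/t on [1, 3/2)
split f at 1/6, 1/3: ℳ[f](s) collects 3 kernel integrals
on [0, 1/6): add ∫ sqrt(3)/(3*sqrt(t))·t^(s-1) dt
for t in [1/6, 1/3): the term is ∫ exp(-3*t)/(3*t)·t^(s-1)
for t in [1/3, 1/2): the term is ∫ log(3*t)/(9*t**2)·t^(s-1)

on [0, 1/6): sqrt(3)/(3*sqrt(t))
on [1/6, 1/3): exp(-3*t)/(3*t)
on [1/3, 1/2): log(3*t)/(9*t**2)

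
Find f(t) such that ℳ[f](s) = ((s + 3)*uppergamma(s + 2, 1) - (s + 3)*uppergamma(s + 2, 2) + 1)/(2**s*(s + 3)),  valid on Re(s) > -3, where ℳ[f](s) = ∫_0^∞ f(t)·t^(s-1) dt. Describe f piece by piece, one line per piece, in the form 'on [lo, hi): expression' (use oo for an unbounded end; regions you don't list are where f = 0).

on [0, 1/2): 8*t**3
on [1/2, 1): 4*t**2*exp(-2*t)

strip the common scale on t: t**3 on [0, 1); t**2*exp(-t) on [1, 2)
undo the shared t-power: t on [0, 1); exp(-t) on [1, 2)
decompose at 1/2; ℳ[f](s) sums the 2 pieces' integrals
for t in [0, 1/2): the term is ∫ 8*t**3·t^(s-1)
the [1/2, 1) slice contributes ∫ 4*t**2*exp(-2*t)·t^(s-1) dt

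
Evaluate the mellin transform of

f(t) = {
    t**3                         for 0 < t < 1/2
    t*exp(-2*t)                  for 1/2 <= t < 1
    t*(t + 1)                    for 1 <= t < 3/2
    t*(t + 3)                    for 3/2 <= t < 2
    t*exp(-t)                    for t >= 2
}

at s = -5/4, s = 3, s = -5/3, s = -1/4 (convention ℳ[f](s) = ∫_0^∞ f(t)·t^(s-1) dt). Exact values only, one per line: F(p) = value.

back out the shared t-power: t**2 on [0, 1/2); exp(-2*t) on [1/2, 1); t + 1 on [1, 3/2); …
integrate the 5 segments split at 1/2, 1, 3/2, 2, then add the results
the [0, 1/2) slice contributes ∫ t**3·t^(s-1) dt
for t in [1/2, 1): the term is ∫ t*exp(-2*t)·t^(s-1)
on [1, 3/2): add ∫ t*(t + 1)·t^(s-1) dt
on [3/2, 2) integrate f = t*(t + 3) against the kernel
over [2, ∞), the kernel integral of t*exp(-t) enters the sum

F(-5/4) = 2**(1/4)*(-196*sqrt(2) - 42*uppergamma(-1/4, 2) + 21*2**(3/4)*uppergamma(-1/4, 2) + 6 + 42*uppergamma(-1/4, 1) + 56*2**(3/4) + 112*3**(3/4))/42
F(3) = exp(-1) + 285*exp(-2)/8 + 29609/1920
F(-5/3) = 2**(2/3)*(-3*2**(1/3)/4 - uppergamma(-2/3, 2) + 2**(1/3)*uppergamma(-2/3, 2)/2 + uppergamma(-2/3, 1) + 3/16 + 3*2**(2/3)/8 + 3**(1/3))
F(-1/4) = 2**(1/4)*(-616*3**(3/4) - 440*2**(3/4) - 231*uppergamma(3/4, 2) + 21 + 231*2**(3/4)*uppergamma(3/4, 2) + 231*uppergamma(3/4, 1) + 2376*sqrt(2))/462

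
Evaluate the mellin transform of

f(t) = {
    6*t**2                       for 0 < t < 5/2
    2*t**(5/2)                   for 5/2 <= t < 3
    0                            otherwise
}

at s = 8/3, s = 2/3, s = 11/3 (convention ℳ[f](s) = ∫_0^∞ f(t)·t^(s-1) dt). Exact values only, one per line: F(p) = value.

summing 2 kernel integrals split by 5/2 yields ℳ[f](s)
[0, 5/2) adds the kernel integral of 6*t**2
for t in [5/2, 3): the term is ∫ 2*t**(5/2)·t^(s-1)

F(8/3) = -9375*2**(5/6)*5**(1/6)/496 + 5625*2**(1/3)*5**(2/3)/224 + 2916*3**(1/6)/31
F(2/3) = -375*2**(5/6)*5**(1/6)/76 + 324*3**(1/6)/19 + 225*2**(1/3)*5**(2/3)/32
F(11/3) = -46875*2**(5/6)*5**(1/6)/1184 + 28125*2**(1/3)*5**(2/3)/544 + 8748*3**(1/6)/37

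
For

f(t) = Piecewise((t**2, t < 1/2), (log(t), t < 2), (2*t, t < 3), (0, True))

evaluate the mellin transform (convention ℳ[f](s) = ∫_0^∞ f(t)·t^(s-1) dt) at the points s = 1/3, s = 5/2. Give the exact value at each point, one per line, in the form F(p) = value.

summing 3 kernel integrals split by 1/2, 2 yields ℳ[f](s)
∫ over [0, 1/2) of t**2·t^(s-1) joins the sum
for t in [1/2, 2): the term is ∫ log(t)·t^(s-1)
for t in [2, 3): the term is ∫ 2*t·t^(s-1)

F(1/3) = 3*2**(2/3)*(-112*2**(2/3) + log(2**(28 + 28*2**(2/3))) + 42*6**(1/3) + 85)/56
F(5/2) = sqrt(2)*(-130649 + 41580*log(2) + 194400*sqrt(6))/25200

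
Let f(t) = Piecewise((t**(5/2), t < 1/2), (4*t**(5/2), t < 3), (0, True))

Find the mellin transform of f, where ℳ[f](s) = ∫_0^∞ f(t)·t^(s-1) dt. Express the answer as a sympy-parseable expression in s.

2*(-3*2**(-s - 5/2) + 4*3**(s + 5/2))/(2*s + 5)
  Re(s) > -5/2

f breaks at 1/2 into 2 integrals to sum
[0, 1/2) adds the kernel integral of t**(5/2)
on [1/2, 3): add ∫ 4*t**(5/2)·t^(s-1) dt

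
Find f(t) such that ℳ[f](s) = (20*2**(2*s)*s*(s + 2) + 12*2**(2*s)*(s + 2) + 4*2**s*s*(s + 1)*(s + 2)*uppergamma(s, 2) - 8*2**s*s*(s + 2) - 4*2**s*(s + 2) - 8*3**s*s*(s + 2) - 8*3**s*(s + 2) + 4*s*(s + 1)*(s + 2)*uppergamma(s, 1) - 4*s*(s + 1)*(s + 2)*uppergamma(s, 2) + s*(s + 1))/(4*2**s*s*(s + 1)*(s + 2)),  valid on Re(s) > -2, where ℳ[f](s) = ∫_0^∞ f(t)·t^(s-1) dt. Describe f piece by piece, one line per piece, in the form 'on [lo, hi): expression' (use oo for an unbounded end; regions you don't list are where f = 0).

breakpoints 1/2, 1, 3/2, 2: one integral from each of the 5 segments
for t in [0, 1/2): the term is ∫ t**2·t^(s-1)
the [1/2, 1) slice contributes ∫ exp(-2*t)·t^(s-1) dt
segment 1 to 3/2 holds (t + 1); add its integral
on [3/2, 2) integrate f = (t + 3) against the kernel
[2, ∞) adds the kernel integral of exp(-t)

on [0, 1/2): t**2
on [1/2, 1): exp(-2*t)
on [1, 3/2): t + 1
on [3/2, 2): t + 3
on [2, oo): exp(-t)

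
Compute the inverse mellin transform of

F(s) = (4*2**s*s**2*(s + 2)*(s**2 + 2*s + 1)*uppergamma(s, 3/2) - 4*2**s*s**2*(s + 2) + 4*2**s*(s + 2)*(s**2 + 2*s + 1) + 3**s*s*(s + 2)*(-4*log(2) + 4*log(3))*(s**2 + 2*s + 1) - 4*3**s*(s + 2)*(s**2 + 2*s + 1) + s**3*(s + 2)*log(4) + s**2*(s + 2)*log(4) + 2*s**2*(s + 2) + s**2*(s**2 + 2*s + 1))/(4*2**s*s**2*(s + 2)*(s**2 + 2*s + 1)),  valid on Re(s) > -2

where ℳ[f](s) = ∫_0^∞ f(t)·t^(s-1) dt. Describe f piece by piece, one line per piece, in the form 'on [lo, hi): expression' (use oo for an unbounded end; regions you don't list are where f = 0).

decompose at 1/2, 1, 3/2; ℳ[f](s) sums the 4 pieces' integrals
on [0, 1/2): add ∫ t**2·t^(s-1) dt
on [1/2, 1) integrate f = t*log(t) against the kernel
on [1, 3/2) integrate f = log(t) against the kernel
on [3/2, ∞) integrate f = exp(-t) against the kernel

on [0, 1/2): t**2
on [1/2, 1): t*log(t)
on [1, 3/2): log(t)
on [3/2, oo): exp(-t)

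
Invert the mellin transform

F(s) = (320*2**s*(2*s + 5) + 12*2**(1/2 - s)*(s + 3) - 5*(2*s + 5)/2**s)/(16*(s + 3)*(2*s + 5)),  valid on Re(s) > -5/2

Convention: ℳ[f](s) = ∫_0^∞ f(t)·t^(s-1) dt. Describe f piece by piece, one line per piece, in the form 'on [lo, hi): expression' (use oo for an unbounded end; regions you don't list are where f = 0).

breakpoints 1/2: one integral from each of the 2 segments
∫ 3*t**(5/2)·t^(s-1) over [0, 1/2)
segment [1/2, 2) carries 5*t**3/2; integrate it

on [0, 1/2): 3*t**(5/2)
on [1/2, 2): 5*t**3/2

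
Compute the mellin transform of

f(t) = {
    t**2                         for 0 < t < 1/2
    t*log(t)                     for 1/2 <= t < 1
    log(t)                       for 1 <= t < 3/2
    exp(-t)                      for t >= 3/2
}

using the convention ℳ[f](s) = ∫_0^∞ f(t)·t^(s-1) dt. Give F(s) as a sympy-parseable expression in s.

the 4 pieces separated at 1/2, 1, 3/2 each add one integral
over [0, 1/2), the kernel integral of t**2 enters the sum
the [1/2, 1) slice contributes ∫ t*log(t)·t^(s-1) dt
between 1 and 3/2 the integrand is log(t)·t^(s-1)
the [3/2, ∞) slice contributes ∫ exp(-t)·t^(s-1) dt

(4*2**s*s**2*(s + 2)*(s**2 + 2*s + 1)*uppergamma(s, 3/2) - 4*2**s*s**2*(s + 2) + 4*2**s*(s + 2)*(s**2 + 2*s + 1) + 3**s*s*(s + 2)*(-4*log(2) + 4*log(3))*(s**2 + 2*s + 1) - 4*3**s*(s + 2)*(s**2 + 2*s + 1) + s**3*(s + 2)*log(4) + s**2*(s + 2)*log(4) + 2*s**2*(s + 2) + s**2*(s**2 + 2*s + 1))/(4*2**s*s**2*(s + 2)*(s**2 + 2*s + 1))
  Re(s) > -2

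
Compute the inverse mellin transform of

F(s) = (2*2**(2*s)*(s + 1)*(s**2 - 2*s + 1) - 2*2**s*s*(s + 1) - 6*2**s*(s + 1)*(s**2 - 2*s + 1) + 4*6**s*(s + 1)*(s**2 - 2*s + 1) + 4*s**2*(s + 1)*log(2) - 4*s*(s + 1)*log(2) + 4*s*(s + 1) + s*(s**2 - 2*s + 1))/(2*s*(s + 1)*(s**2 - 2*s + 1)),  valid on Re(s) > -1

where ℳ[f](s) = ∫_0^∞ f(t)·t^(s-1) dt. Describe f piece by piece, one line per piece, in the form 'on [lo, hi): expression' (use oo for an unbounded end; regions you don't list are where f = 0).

invert the common scale on t to get t on [0, 1/2); log(t)/t on [1/2, 1); 3 on [1, 2); …
the 4 pieces separated at 1, 2, 4 each add one integral
[0, 1) adds the kernel integral of t/2
piece [1, 2): integrate 2*log(t/2)/t against the kernel
the [2, 4) slice contributes ∫ 3·t^(s-1) dt
piece [4, 6): integrate 2 against the kernel

on [0, 1): t/2
on [1, 2): 2*log(t/2)/t
on [2, 4): 3
on [4, 6): 2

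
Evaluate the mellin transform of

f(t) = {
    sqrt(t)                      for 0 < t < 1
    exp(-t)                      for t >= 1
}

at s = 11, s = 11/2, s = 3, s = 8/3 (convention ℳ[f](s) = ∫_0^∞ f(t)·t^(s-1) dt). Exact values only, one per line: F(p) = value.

F(11) = 2/23 + 9864101*exp(-1)
F(11/2) = (E*(16 + 2835*sqrt(pi)*erfc(1)) + 11490)*exp(-1)/96
F(3) = 2/7 + 5*exp(-1)
F(8/3) = 6/19 + uppergamma(8/3, 1)

slice at 1, transform all 2 pieces, and sum them
over [0, 1), the kernel integral of sqrt(t) enters the sum
between 1 and ∞ the integrand is exp(-t)·t^(s-1)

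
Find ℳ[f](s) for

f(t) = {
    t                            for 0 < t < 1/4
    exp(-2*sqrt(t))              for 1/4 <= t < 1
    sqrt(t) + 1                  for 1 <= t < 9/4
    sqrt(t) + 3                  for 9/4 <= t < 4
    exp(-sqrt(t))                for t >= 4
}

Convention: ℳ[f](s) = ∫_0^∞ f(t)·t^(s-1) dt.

(40*2**(4*s)*s*(s + 1) + 12*2**(4*s)*(s + 1) + 8*2**(2*s)*s*(s + 1)*(2*s + 1)*uppergamma(2*s, 2) - 16*2**(2*s)*s*(s + 1) - 4*2**(2*s)*(s + 1) - 16*9**s*s*(s + 1) - 8*9**s*(s + 1) + 8*s*(s + 1)*(2*s + 1)*uppergamma(2*s, 1) - 8*s*(s + 1)*(2*s + 1)*uppergamma(2*s, 2) + s*(2*s + 1))/(4*2**(2*s)*s*(s + 1)*(2*s + 1))
  Re(s) > -1

remove the power substitution first: t**2 on [0, 1/2); exp(-2*t) on [1/2, 1); t + 1 on [1, 3/2); …
treat the 5 regions marked off by 1/4, 1, 9/4, 4 separately and sum
between 0 and 1/4 the integrand is t·t^(s-1)
for t in [1/4, 1): the term is ∫ exp(-2*sqrt(t))·t^(s-1)
[1, 9/4) adds the kernel integral of (sqrt(t) + 1)
[9/4, 4) adds the kernel integral of (sqrt(t) + 3)
∫ exp(-sqrt(t))·t^(s-1) over [4, ∞)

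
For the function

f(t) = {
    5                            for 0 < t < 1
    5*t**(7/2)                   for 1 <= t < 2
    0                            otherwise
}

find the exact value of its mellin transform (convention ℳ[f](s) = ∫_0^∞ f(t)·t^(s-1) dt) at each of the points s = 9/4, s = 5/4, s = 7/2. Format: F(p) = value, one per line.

decompose at 1; ℳ[f](s) sums the 2 pieces' integrals
segment [0, 1) carries 5; integrate it
∫ over [1, 2) of 5*t**(7/2)·t^(s-1) joins the sum

F(9/4) = 280/207 + 640*2**(3/4)/23
F(5/4) = 56/19 + 320*2**(3/4)/19
F(7/2) = 645/7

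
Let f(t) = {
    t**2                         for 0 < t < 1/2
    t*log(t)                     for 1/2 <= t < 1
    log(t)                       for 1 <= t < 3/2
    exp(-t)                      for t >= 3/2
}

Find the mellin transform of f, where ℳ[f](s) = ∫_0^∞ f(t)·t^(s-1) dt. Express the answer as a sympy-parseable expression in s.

f breaks at 1/2, 1, 3/2 into 4 integrals to sum
over [0, 1/2), the kernel integral of t**2 enters the sum
segment [1/2, 1) carries t*log(t); integrate it
∫ over [1, 3/2) of log(t)·t^(s-1) joins the sum
on [3/2, ∞): add ∫ exp(-t)·t^(s-1) dt

(4*2**s*s**2*(s + 2)*(s**2 + 2*s + 1)*uppergamma(s, 3/2) - 4*2**s*s**2*(s + 2) + 4*2**s*(s + 2)*(s**2 + 2*s + 1) + 3**s*s*(s + 2)*(-4*log(2) + 4*log(3))*(s**2 + 2*s + 1) - 4*3**s*(s + 2)*(s**2 + 2*s + 1) + s**3*(s + 2)*log(4) + s**2*(s + 2)*log(4) + 2*s**2*(s + 2) + s**2*(s**2 + 2*s + 1))/(4*2**s*s**2*(s + 2)*(s**2 + 2*s + 1))
  Re(s) > -2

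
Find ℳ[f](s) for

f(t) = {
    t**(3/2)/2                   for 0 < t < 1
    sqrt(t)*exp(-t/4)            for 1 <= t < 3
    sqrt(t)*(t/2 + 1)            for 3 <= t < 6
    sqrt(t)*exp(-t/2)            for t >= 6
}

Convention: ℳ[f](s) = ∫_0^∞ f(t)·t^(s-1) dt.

(2**(s + 1/2)*(2*s + 1)*(2*s + 3)*uppergamma(s + 1/2, 3) + 2**(2*s + 1)*(2*s + 1)*(2*s + 3)*uppergamma(s + 1/2, 1/4) - 2**(2*s + 1)*(2*s + 1)*(2*s + 3)*uppergamma(s + 1/2, 3/4) + 3**(s + 1/2)*(-10*s - 5) - 4*3**(s + 1/2) + 6**(s + 1/2)*(16*s + 8) + 4*6**(s + 1/2) + 2*s + 1)/((2*s + 1)*(2*s + 3))
  Re(s) > -3/2

strip the shared t-power: t/2 on [0, 1); exp(-t/4) on [1, 3); t/2 + 1 on [3, 6); …
invert the common scale on t to get t on [0, 1/2); exp(-t/2) on [1/2, 3/2); t + 1 on [3/2, 3); …
along the cuts 1, 3, 6, ℳ[f](s) splits into 4 integrals
piece [0, 1): integrate t**(3/2)/2 against the kernel
[1, 3) adds the kernel integral of sqrt(t)*exp(-t/4)
[3, 6) adds the kernel integral of sqrt(t)*(t/2 + 1)
the [6, ∞) slice contributes ∫ sqrt(t)*exp(-t/2)·t^(s-1) dt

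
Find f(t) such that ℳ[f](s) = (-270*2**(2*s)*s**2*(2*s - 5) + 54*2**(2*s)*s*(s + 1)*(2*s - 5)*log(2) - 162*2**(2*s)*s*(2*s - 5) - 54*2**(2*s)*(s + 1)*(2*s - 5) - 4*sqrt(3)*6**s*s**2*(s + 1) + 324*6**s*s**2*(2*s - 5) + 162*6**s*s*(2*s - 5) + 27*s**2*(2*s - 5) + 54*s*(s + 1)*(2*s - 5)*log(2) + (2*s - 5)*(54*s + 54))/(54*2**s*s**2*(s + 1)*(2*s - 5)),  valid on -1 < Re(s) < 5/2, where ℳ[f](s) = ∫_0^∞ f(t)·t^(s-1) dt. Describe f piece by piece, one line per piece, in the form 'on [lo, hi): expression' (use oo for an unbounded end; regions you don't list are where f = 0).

on [0, 1/2): t
on [1/2, 2): log(t)
on [2, 3): t + 3
on [3, oo): t**(-5/2)

treat the 4 regions marked off by 1/2, 2, 3 separately and sum
on [0, 1/2) integrate f = t against the kernel
on [1/2, 2) integrate f = log(t) against the kernel
the [2, 3) slice contributes ∫ (t + 3)·t^(s-1) dt
∫ t**(-5/2)·t^(s-1) over [3, ∞)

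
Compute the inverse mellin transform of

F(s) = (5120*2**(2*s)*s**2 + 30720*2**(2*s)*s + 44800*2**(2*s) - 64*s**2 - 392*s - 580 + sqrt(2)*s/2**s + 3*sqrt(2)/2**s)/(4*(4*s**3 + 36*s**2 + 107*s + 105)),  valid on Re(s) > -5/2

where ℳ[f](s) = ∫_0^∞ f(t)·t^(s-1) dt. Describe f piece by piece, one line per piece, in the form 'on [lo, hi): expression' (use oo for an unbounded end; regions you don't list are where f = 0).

on [0, 1/2): t**(5/2)/2
on [1/2, 1): t**(7/2)
on [1, 4): 5*t**3

f breaks at 1/2, 1 into 3 integrals to sum
the [0, 1/2) slice contributes ∫ t**(5/2)/2·t^(s-1) dt
segment 1/2 to 1 holds t**(7/2); add its integral
∫ 5*t**3·t^(s-1) over [1, 4)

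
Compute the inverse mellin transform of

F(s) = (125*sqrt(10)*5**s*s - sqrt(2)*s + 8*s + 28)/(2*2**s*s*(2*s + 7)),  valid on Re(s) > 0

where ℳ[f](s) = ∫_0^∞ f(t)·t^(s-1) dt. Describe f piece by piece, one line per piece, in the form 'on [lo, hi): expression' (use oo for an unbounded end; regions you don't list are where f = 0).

treat the 2 regions marked off by 1/2 separately and sum
over [0, 1/2), the kernel integral of 2 enters the sum
∫ over [1/2, 5/2) of 4*t**(7/2)·t^(s-1) joins the sum

on [0, 1/2): 2
on [1/2, 5/2): 4*t**(7/2)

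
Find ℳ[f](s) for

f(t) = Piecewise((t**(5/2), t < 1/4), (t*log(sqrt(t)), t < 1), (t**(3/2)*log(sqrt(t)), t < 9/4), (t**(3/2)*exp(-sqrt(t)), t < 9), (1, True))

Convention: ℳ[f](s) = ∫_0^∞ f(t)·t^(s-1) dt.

(32*2**(2*s)*s*(2*s + 3)**2*(2*s + 5)*(4*s - (2*s + 3)**2 + 5)*uppergamma(2*s + 3, 3/2) - 32*2**(2*s)*s*(2*s + 3)**2*(2*s + 5)*(4*s - (2*s + 3)**2 + 5)*uppergamma(2*s + 3, 3) + 32*2**(2*s)*s*(2*s + 3)**2*(2*s + 5) + 32*2**(2*s)*s*(2*s + 5)*(4*s - (2*s + 3)**2 + 5) - 108*3**(2*s)*s*(2*s + 5)*(4*s - (2*s + 3)**2 + 5) - 16*36**s*(2*s + 3)**2*(2*s + 5)*(4*s - (2*s + 3)**2 + 5) + 9**s*s*(2*s + 3)*(2*s + 5)*(-108*log(2) + 108*log(3))*(4*s - (2*s + 3)**2 + 5) - 8*s*(2*s + 3)**3*(2*s + 5)*log(2) - 8*s*(2*s + 3)**2*(2*s + 5) + 8*s*(2*s + 3)**2*(2*s + 5)*log(2) + s*(2*s + 3)**2*(4*s - (2*s + 3)**2 + 5))/(16*2**(2*s)*s*(2*s + 3)**2*(2*s + 5)*(4*s - (2*s + 3)**2 + 5))
  -5/2 < Re(s) < 0

undo the power substitution: t**5 on [0, 1/2); t**2*log(t) on [1/2, 1); t**3*log(t) on [1, 3/2); …
remove the shared t-power first: t**3 on [0, 1/2); log(t) on [1/2, 1); t*log(t) on [1, 3/2); …
reversing the shared t-power: t**2 on [0, 1/2); log(t)/t on [1/2, 1); log(t) on [1, 3/2); …
along the cuts 1/4, 1, 9/4, 9, ℳ[f](s) splits into 5 integrals
over [0, 1/4), the kernel integral of t**(5/2) enters the sum
∫ over [1/4, 1) of t*log(sqrt(t))·t^(s-1) joins the sum
[1, 9/4) adds the kernel integral of t**(3/2)*log(sqrt(t))
the [9/4, 9) slice contributes ∫ t**(3/2)*exp(-sqrt(t))·t^(s-1) dt
segment [9, ∞) carries 1; integrate it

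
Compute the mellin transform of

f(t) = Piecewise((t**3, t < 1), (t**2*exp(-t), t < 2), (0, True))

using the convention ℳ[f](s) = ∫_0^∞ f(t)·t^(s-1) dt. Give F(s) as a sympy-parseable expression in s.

back out the shared t-power: t on [0, 1); exp(-t) on [1, 2)
along the cuts 1, ℳ[f](s) splits into 2 integrals
on [0, 1): add ∫ t**3·t^(s-1) dt
piece [1, 2): integrate t**2*exp(-t) against the kernel

((s + 3)*uppergamma(s + 2, 1) - (s + 3)*uppergamma(s + 2, 2) + 1)/(s + 3)
  Re(s) > -3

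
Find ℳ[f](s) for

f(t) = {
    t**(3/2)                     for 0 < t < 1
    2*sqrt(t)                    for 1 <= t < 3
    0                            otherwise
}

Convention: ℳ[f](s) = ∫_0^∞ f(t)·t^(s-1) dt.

(4*sqrt(3)*3**s*(2*s + 3) - 4*s - 10)/((2*s + 1)*(2*s + 3))
  Re(s) > -3/2

slice at 1, transform all 2 pieces, and sum them
over [0, 1), the kernel integral of t**(3/2) enters the sum
over [1, 3), the kernel integral of 2*sqrt(t) enters the sum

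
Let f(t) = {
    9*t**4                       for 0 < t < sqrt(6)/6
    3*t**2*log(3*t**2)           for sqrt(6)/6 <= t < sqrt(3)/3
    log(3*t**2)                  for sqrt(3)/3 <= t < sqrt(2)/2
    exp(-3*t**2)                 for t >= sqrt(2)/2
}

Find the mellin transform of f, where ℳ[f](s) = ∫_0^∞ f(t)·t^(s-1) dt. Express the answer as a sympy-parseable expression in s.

(sqrt(6)/6)**s*(2*2**(s/2)*s**2*(s + 4)*(s**2 + 4*s + 4)*uppergamma(s/2, 3/2) - 8*2**(s/2)*s**2*(s + 4) + 8*2**(s/2)*(s + 4)*(s**2 + 4*s + 4) + 3**(s/2)*s*(s + 4)*(-4*log(2) + 4*log(3))*(s**2 + 4*s + 4) - 8*3**(s/2)*(s + 4)*(s**2 + 4*s + 4) + s**3*(s + 4)*log(4) + 4*s**2*(s + 4)*log(2) + 4*s**2*(s + 4) + s**2*(s**2 + 4*s + 4))/(4*s**2*(s + 4)*(s**2 + 4*s + 4))
  Re(s) > -4

peel off the power substitution: 9*t**2 on [0, 1/6); 3*t*log(3*t) on [1/6, 1/3); log(3*t) on [1/3, 1/2); …
strip the common scale on t: 9*t**2/4 on [0, 1/3); 3*t*log(3*t/2)/2 on [1/3, 2/3); log(3*t/2) on [2/3, 1); …
remove the common scale on t first: t**2 on [0, 1/2); t*log(t) on [1/2, 1); log(t) on [1, 3/2); …
breakpoints sqrt(6)/6, sqrt(3)/3, sqrt(2)/2: one integral from each of the 4 segments
piece [0, sqrt(6)/6): integrate 9*t**4 against the kernel
on [sqrt(6)/6, sqrt(3)/3) integrate f = 3*t**2*log(3*t**2) against the kernel
∫ log(3*t**2)·t^(s-1) over [sqrt(3)/3, sqrt(2)/2)
for t in [sqrt(2)/2, ∞): the term is ∫ exp(-3*t**2)·t^(s-1)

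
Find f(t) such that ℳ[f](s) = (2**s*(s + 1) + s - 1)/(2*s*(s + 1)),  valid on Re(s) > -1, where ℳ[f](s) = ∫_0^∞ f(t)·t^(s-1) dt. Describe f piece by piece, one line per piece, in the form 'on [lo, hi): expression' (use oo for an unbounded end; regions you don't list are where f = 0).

on [0, 1): t
on [1, 2): 1/2

along the cuts 1, ℳ[f](s) splits into 2 integrals
segment 0 to 1 holds t; add its integral
segment 1 to 2 holds 1/2; add its integral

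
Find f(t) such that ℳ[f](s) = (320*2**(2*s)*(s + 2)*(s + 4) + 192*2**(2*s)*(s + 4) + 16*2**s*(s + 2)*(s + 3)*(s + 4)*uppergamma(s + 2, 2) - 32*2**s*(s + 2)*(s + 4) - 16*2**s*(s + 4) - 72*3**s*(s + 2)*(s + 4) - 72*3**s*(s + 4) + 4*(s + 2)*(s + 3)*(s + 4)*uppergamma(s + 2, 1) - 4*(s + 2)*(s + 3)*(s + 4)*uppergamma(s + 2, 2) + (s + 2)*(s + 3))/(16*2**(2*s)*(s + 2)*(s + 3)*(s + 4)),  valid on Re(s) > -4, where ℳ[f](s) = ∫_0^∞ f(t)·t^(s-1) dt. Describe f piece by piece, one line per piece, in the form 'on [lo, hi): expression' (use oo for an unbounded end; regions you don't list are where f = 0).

undo the common scale on t: t**4 on [0, 1/2); t**2*exp(-2*t) on [1/2, 1); t**2*(t + 1) on [1, 3/2); …
remove the shared t-power first: t**2 on [0, 1/2); exp(-2*t) on [1/2, 1); t + 1 on [1, 3/2); …
integrate the 5 segments split at 1/4, 1/2, 3/4, 1, then add the results
between 0 and 1/4 the integrand is 16*t**4·t^(s-1)
the [1/4, 1/2) slice contributes ∫ 4*t**2*exp(-4*t)·t^(s-1) dt
piece [1/2, 3/4): integrate 4*t**2*(2*t + 1) against the kernel
on [3/4, 1): add ∫ 4*t**2*(2*t + 3)·t^(s-1) dt
between 1 and ∞ the integrand is 4*t**2*exp(-2*t)·t^(s-1)

on [0, 1/4): 16*t**4
on [1/4, 1/2): 4*t**2*exp(-4*t)
on [1/2, 3/4): 4*t**2*(2*t + 1)
on [3/4, 1): 4*t**2*(2*t + 3)
on [1, oo): 4*t**2*exp(-2*t)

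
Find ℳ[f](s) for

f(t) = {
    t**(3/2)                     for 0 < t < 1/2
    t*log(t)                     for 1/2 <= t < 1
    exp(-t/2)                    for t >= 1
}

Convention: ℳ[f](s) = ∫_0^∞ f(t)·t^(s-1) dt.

linearity at 1/2, 1 turns ℳ[f](s) into 3 summed integrals
on [0, 1/2): add ∫ t**(3/2)·t^(s-1) dt
piece [1/2, 1): integrate t*log(t) against the kernel
on [1, ∞) integrate f = exp(-t/2) against the kernel

(2*2**(2*s)*(2*s + 3)*(s**2 + 2*s + 1)*uppergamma(s, 1/2) - 2*2**s*(2*s + 3) + s*(2*s + 3)*log(2) + 2*s + (2*s + 3)*log(2) + sqrt(2)*(s**2 + 2*s + 1) + 3)/(2*2**s*(2*s + 3)*(s**2 + 2*s + 1))
  Re(s) > -3/2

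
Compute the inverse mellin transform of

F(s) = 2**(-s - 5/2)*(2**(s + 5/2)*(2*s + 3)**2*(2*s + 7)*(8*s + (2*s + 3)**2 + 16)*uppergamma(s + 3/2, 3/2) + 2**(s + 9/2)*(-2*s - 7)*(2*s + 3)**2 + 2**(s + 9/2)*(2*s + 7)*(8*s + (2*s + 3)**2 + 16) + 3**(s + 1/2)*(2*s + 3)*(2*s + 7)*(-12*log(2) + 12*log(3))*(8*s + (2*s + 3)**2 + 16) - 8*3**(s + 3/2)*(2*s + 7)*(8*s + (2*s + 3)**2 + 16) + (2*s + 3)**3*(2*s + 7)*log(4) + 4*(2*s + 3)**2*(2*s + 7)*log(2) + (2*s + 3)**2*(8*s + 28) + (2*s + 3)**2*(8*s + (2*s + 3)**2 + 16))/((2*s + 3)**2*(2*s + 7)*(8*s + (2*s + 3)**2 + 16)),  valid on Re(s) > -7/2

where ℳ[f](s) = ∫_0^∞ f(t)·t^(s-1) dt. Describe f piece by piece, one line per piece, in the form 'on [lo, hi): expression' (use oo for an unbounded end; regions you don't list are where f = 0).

on [0, 1/2): t**(7/2)
on [1/2, 1): t**(5/2)*log(t)
on [1, 3/2): t**(3/2)*log(t)
on [3/2, oo): t**(3/2)*exp(-t)

invert the shared t-power to get t**3 on [0, 1/2); t**2*log(t) on [1/2, 1); t*log(t) on [1, 3/2); …
the shared t-power comes off first: t**2 on [0, 1/2); t*log(t) on [1/2, 1); log(t) on [1, 3/2); …
the 4 pieces separated at 1/2, 1, 3/2 each add one integral
on [0, 1/2) integrate f = t**(7/2) against the kernel
[1/2, 1) adds the kernel integral of t**(5/2)*log(t)
between 1 and 3/2 the integrand is t**(3/2)*log(t)·t^(s-1)
for t in [3/2, ∞): the term is ∫ t**(3/2)*exp(-t)·t^(s-1)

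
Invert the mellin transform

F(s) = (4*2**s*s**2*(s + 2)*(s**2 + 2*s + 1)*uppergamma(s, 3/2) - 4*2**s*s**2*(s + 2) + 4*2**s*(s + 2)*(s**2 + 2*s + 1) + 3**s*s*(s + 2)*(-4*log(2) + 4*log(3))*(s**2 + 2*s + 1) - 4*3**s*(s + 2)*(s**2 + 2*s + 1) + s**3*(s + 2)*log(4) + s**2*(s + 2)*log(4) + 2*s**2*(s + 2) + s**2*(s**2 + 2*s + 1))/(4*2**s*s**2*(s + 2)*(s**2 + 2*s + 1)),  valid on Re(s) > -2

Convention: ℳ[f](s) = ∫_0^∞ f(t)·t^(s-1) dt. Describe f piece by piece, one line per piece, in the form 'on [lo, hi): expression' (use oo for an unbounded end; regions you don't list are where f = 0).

slice at 1/2, 1, 3/2, transform all 4 pieces, and sum them
the [0, 1/2) slice contributes ∫ t**2·t^(s-1) dt
segment 1/2 to 1 holds t*log(t); add its integral
segment [1, 3/2) carries log(t); integrate it
on [3/2, ∞) integrate f = exp(-t) against the kernel

on [0, 1/2): t**2
on [1/2, 1): t*log(t)
on [1, 3/2): log(t)
on [3/2, oo): exp(-t)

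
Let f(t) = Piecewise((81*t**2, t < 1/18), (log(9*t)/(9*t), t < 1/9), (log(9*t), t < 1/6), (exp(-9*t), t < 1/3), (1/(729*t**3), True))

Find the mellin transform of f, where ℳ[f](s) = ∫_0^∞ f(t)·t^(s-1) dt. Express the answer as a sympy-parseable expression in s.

remove the common scale on t first: 9*t**2 on [0, 1/6); log(3*t)/(3*t) on [1/6, 1/3); log(3*t) on [1/3, 1/2); …
back out the common scale on t: t**2 on [0, 1/2); log(t)/t on [1/2, 1); log(t) on [1, 3/2); …
breakpoints 1/18, 1/9, 1/6, 1/3: one integral from each of the 5 segments
between 0 and 1/18 the integrand is 81*t**2·t^(s-1)
piece [1/18, 1/9): integrate log(9*t)/(9*t) against the kernel
∫ log(9*t)·t^(s-1) over [1/9, 1/6)
for t in [1/6, 1/3): the term is ∫ exp(-9*t)·t^(s-1)
∫ 1/(729*t**3)·t^(s-1) over [1/3, ∞)

(108*2**s*s**2*(s - 3)*(s + 2)*(s**2 - 2*s + 1)*uppergamma(s, 3/2) - 108*2**s*s**2*(s - 3)*(s + 2)*(s**2 - 2*s + 1)*uppergamma(s, 3) - 108*2**s*s**2*(s - 3)*(s + 2) + 108*2**s*(s - 3)*(s + 2)*(s**2 - 2*s + 1) - 108*3**s*s*(s - 3)*(s + 2)*(s**2 - 2*s + 1)*log(2) + 108*3**s*s*(s - 3)*(s + 2)*(s**2 - 2*s + 1)*log(3) - 108*3**s*(s - 3)*(s + 2)*(s**2 - 2*s + 1) - 4*6**s*s**2*(s + 2)*(s**2 - 2*s + 1) + 216*s**3*(s - 3)*(s + 2)*log(2) - 216*s**2*(s - 3)*(s + 2)*log(2) + 216*s**2*(s - 3)*(s + 2) + 27*s**2*(s - 3)*(s**2 - 2*s + 1))/(108*18**s*s**2*(s - 3)*(s + 2)*(s**2 - 2*s + 1))
  -2 < Re(s) < 3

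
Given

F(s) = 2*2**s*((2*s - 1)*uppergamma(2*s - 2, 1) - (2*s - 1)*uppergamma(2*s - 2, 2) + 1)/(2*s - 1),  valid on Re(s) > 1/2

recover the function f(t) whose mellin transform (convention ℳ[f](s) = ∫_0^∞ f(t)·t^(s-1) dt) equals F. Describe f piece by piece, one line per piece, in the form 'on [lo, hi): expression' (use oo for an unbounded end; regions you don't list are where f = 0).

on [0, 2): sqrt(2)/sqrt(t)
on [2, 8): 2*exp(-sqrt(2)*sqrt(t)/2)/t

undo the common scale on t: 1/sqrt(t) on [0, 1); exp(-sqrt(t))/t on [1, 4)
peel off the shared t-power: sqrt(t) on [0, 1); exp(-sqrt(t)) on [1, 4)
back out the power substitution: t on [0, 1); exp(-t) on [1, 2)
summing 2 kernel integrals split by 2 yields ℳ[f](s)
segment 0 to 2 holds sqrt(2)/sqrt(t); add its integral
segment [2, 8) carries 2*exp(-sqrt(2)*sqrt(t)/2)/t; integrate it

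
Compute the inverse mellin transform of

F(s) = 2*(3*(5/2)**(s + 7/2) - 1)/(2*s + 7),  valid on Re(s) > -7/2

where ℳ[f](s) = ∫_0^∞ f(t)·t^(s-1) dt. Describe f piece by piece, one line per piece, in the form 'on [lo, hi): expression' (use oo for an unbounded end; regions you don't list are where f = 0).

cuts at 1: linearity sums the 2 kernel integrals
segment [0, 1) carries 2*t**(7/2); integrate it
∫ over [1, 5/2) of 3*t**(7/2)·t^(s-1) joins the sum

on [0, 1): 2*t**(7/2)
on [1, 5/2): 3*t**(7/2)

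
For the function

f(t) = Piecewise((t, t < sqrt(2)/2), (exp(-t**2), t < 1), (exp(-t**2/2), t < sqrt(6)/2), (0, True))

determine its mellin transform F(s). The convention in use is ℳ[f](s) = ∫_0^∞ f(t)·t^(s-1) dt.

reversing the power substitution: sqrt(t) on [0, 1/2); exp(-t) on [1/2, 1); exp(-t/2) on [1, 3/2)
integrate the 3 segments split at sqrt(2)/2, 1, then add the results
∫ over [0, sqrt(2)/2) of t·t^(s-1) joins the sum
piece [sqrt(2)/2, 1): integrate exp(-t**2) against the kernel
on [1, sqrt(6)/2): add ∫ exp(-t**2/2)·t^(s-1) dt

(2**(s/2)*(s + 1)*uppergamma(s/2, 1/2) - 2**(s/2)*(s + 1)*uppergamma(s/2, 1) + 2**s*(s + 1)*uppergamma(s/2, 1/2) - 4**(s/2)*(s + 1)*uppergamma(s/2, 3/4) + sqrt(2))/(2*2**(s/2)*(s + 1))
  Re(s) > -1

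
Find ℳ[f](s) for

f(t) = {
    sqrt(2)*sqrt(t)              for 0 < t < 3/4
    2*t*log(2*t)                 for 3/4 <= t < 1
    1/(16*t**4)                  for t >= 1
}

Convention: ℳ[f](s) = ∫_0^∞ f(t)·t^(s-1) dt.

(-32*2**(2*s)*(s - 4)*(2*s + 1) + 3**s*s*(s - 4)*(2*s + 1)*(-24*log(3) + 24*log(2)) + 3**s*(s - 4)*(2*s + 1)*(-24*log(3) + 24*log(2)) + 24*3**s*(s - 4)*(2*s + 1) + 16*3**s*sqrt(6)*(s - 4)*(s**2 + 2*s + 1) + 32*4**s*s*(s - 4)*(2*s + 1)*log(2) + 32*4**s*(s - 4)*(2*s + 1)*log(2) - 4**s*(2*s + 1)*(s**2 + 2*s + 1))/(16*2**(2*s)*(s - 4)*(2*s + 1)*(s**2 + 2*s + 1))
  -1/2 < Re(s) < 4

peel off the common scale on t: sqrt(t) on [0, 3/2); t*log(t) on [3/2, 2); t**(-4) on [2, ∞)
decompose at 3/4, 1; ℳ[f](s) sums the 3 pieces' integrals
on [0, 3/4): add ∫ sqrt(2)*sqrt(t)·t^(s-1) dt
∫ over [3/4, 1) of 2*t*log(2*t)·t^(s-1) joins the sum
segment 1 to ∞ holds 1/(16*t**4); add its integral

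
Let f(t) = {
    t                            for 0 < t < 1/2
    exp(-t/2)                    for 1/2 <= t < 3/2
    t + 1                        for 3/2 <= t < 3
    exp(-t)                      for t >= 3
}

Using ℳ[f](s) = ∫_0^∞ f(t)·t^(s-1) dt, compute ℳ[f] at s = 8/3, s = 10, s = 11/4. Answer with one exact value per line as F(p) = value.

F(8/3) = 2**(1/3)*(-2816*2**(1/3)*uppergamma(8/3, 3/4) - 621*3**(2/3) + 12 + 352*2**(2/3)*uppergamma(8/3, 3) + 2816*2**(1/3)*uppergamma(8/3, 1/4) + 3780*6**(2/3))/704
F(10) = -201383466759*exp(-3/4)/256 + 2477577947/112640 + 7280604*exp(-3) + 122145247909*exp(-1/4)/256
F(11/4) = 2**(1/4)*(-2640*sqrt(2)*uppergamma(11/4, 3/4) - 567*3**(3/4) + 11 + 330*2**(3/4)*uppergamma(11/4, 3) + 2640*sqrt(2)*uppergamma(11/4, 1/4) + 3456*6**(3/4))/660

slice at 1/2, 3/2, 3, transform all 4 pieces, and sum them
segment [0, 1/2) carries t; integrate it
for t in [1/2, 3/2): the term is ∫ exp(-t/2)·t^(s-1)
for t in [3/2, 3): the term is ∫ (t + 1)·t^(s-1)
the [3, ∞) slice contributes ∫ exp(-t)·t^(s-1) dt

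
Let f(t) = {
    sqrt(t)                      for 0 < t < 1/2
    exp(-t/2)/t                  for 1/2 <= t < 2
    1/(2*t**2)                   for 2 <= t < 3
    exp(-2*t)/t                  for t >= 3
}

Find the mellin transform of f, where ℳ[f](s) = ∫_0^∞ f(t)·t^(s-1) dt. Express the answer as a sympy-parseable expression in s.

(6*24**s*(s - 2)*(2*s + 1)*uppergamma(s - 1, 1/4) - 6*24**s*(s - 2)*(2*s + 1)*uppergamma(s - 1, 1) - 3*24**s*(2*s + 1)/2 + 2*36**s*(2*s + 1)/3 + 24*6**s*(s - 2)*(2*s + 1)*uppergamma(s - 1, 6) + 12*sqrt(2)*6**s*(s - 2))/(12*12**s*(s - 2)*(2*s + 1))
  Re(s) > -1/2

invert the shared t-power to get t**(3/2) on [0, 1/2); exp(-t/2) on [1/2, 2); 1/(2*t) on [2, 3); …
summing 4 kernel integrals split by 1/2, 2, 3 yields ℳ[f](s)
the [0, 1/2) slice contributes ∫ sqrt(t)·t^(s-1) dt
piece [1/2, 2): integrate exp(-t/2)/t against the kernel
∫ over [2, 3) of 1/(2*t**2)·t^(s-1) joins the sum
over [3, ∞), the kernel integral of exp(-2*t)/t enters the sum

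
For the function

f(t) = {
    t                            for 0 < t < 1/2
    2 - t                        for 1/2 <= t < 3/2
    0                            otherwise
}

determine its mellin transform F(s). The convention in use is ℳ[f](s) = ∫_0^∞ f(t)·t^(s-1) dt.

(3**s*s + 4*3**s - 2*s - 4)/(2*2**s*s*(s + 1))
  Re(s) > -1

treat the 2 regions marked off by 1/2 separately and sum
[0, 1/2) adds the kernel integral of t
for t in [1/2, 3/2): the term is ∫ (2 - t)·t^(s-1)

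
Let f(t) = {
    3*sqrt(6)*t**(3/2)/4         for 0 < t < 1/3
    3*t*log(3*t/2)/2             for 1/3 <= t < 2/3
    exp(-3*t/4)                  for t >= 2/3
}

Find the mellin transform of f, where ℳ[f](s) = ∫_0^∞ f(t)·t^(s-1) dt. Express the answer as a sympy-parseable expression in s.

peel off the common scale on t: t**(3/2) on [0, 1/2); t*log(t) on [1/2, 1); exp(-t/2) on [1, ∞)
cuts at 1/3, 2/3: linearity sums the 3 kernel integrals
between 0 and 1/3 the integrand is 3*sqrt(6)*t**(3/2)/4·t^(s-1)
piece [1/3, 2/3): integrate 3*t*log(3*t/2)/2 against the kernel
∫ exp(-3*t/4)·t^(s-1) over [2/3, ∞)

(2*2**(2*s)*(2*s + 3)*(s**2 + 2*s + 1)*uppergamma(s, 1/2) - 2*2**s*(2*s + 3) + s*(2*s + 3)*log(2) + 2*s + (2*s + 3)*log(2) + sqrt(2)*(s**2 + 2*s + 1) + 3)/(2*3**s*(2*s + 3)*(s**2 + 2*s + 1))
  Re(s) > -3/2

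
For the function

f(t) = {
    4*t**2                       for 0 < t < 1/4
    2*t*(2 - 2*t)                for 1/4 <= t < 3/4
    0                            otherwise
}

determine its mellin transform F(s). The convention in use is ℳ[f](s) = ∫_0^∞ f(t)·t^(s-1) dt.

(3*3**s*(s + 1) + 12*3**s - 2*s - 6)/(4*2**(2*s)*(s + 1)*(s + 2))
  Re(s) > -2

undo the common scale on t: t**2 on [0, 1/2); t*(2 - t) on [1/2, 3/2)
back out the shared t-power: t on [0, 1/2); 2 - t on [1/2, 3/2)
slice at 1/4, transform all 2 pieces, and sum them
∫ 4*t**2·t^(s-1) over [0, 1/4)
segment [1/4, 3/4) carries 2*t*(2 - 2*t); integrate it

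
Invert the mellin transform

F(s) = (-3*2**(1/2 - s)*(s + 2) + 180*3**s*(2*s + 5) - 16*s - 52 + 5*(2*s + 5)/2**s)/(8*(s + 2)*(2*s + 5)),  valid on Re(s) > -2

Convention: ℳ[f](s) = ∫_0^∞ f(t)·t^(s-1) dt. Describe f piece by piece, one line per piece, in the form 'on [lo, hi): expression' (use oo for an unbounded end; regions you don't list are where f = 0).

on [0, 1/2): 5*t**2/2
on [1/2, 1): 3*t**(5/2)/2
on [1, 3): 5*t**2/2

summing 3 kernel integrals split by 1/2, 1 yields ℳ[f](s)
[0, 1/2) adds the kernel integral of 5*t**2/2
for t in [1/2, 1): the term is ∫ 3*t**(5/2)/2·t^(s-1)
on [1, 3) integrate f = 5*t**2/2 against the kernel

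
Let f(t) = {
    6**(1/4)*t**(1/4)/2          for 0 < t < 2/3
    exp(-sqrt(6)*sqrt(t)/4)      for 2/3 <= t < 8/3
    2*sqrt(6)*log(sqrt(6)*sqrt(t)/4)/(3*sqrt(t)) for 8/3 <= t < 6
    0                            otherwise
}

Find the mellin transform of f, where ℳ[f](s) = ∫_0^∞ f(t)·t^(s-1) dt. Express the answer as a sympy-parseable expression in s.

(2/3)**(s + 1)*(3*4**s*(4*s + 1)*(4*s**2 - 4*s + 1)*uppergamma(2*s, 1/2) - 3*4**s*(4*s + 1)*(4*s**2 - 4*s + 1)*uppergamma(2*s, 1) + 4**s*(12*s + 3) + 9**s*s*(4*s + 1)*(-4*log(2) + 4*log(3)) + 9**s*(-8*s - 2) + 9**s*(4*s + 1)*(-2*log(3) + 2*log(2)) + sqrt(2)*(12*s**2 - 12*s + 3))/((4*s + 1)*(4*s**2 - 4*s + 1))
  Re(s) > -1/4

peel off the common scale on t: sqrt(2)*t**(1/4)/2 on [0, 1); exp(-sqrt(t)/2) on [1, 4); 2*log(sqrt(t)/2)/sqrt(t) on [4, 9)
strip the power substitution: sqrt(2)*sqrt(t)/2 on [0, 1); exp(-t/2) on [1, 2); 2*log(t/2)/t on [2, 3)
remove the common scale on t first: sqrt(t) on [0, 1/2); exp(-t) on [1/2, 1); log(t)/t on [1, 3/2)
along the cuts 2/3, 8/3, ℳ[f](s) splits into 3 integrals
for t in [0, 2/3): the term is ∫ 6**(1/4)*t**(1/4)/2·t^(s-1)
∫ over [2/3, 8/3) of exp(-sqrt(6)*sqrt(t)/4)·t^(s-1) joins the sum
between 8/3 and 6 the integrand is 2*sqrt(6)*log(sqrt(6)*sqrt(t)/4)/(3*sqrt(t))·t^(s-1)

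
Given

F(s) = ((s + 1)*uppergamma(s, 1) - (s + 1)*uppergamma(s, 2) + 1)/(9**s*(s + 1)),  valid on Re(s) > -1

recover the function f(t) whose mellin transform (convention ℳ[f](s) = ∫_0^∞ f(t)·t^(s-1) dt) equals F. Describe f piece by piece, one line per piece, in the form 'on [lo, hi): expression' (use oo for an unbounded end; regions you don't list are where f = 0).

strip the common scale on t: 3*t on [0, 1/3); exp(-3*t) on [1/3, 2/3)
reversing the common scale on t: t on [0, 1); exp(-t) on [1, 2)
f breaks at 1/9 into 2 integrals to sum
over [0, 1/9), the kernel integral of 9*t enters the sum
on [1/9, 2/9): add ∫ exp(-9*t)·t^(s-1) dt

on [0, 1/9): 9*t
on [1/9, 2/9): exp(-9*t)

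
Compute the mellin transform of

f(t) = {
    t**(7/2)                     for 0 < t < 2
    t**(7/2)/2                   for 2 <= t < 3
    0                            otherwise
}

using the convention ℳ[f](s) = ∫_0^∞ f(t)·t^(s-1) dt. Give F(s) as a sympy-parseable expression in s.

(2**(s + 7/2) + 3**(s + 7/2))/(2*s + 7)
  Re(s) > -7/2

along the cuts 2, ℳ[f](s) splits into 2 integrals
over [0, 2), the kernel integral of t**(7/2) enters the sum
∫ t**(7/2)/2·t^(s-1) over [2, 3)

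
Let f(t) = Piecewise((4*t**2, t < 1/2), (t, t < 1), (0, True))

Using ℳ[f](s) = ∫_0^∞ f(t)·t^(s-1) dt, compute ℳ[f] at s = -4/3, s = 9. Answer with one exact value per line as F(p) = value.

F(-4/3) = -3 + 6*2**(1/3)
F(9) = 11273/112640

peel off the common scale on t: t**2 on [0, 1); t/2 on [1, 2)
invert the shared t-power to get t on [0, 1); 1/2 on [1, 2)
integrate the 2 segments split at 1/2, then add the results
segment 0 to 1/2 holds 4*t**2; add its integral
segment 1/2 to 1 holds t; add its integral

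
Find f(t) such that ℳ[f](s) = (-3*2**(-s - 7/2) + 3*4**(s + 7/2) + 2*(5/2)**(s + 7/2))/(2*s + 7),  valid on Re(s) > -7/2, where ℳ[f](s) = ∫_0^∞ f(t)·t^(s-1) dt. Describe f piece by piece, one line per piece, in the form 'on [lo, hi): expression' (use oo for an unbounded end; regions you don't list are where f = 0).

on [0, 1/2): t**(7/2)
on [1/2, 5/2): 5*t**(7/2)/2
on [5/2, 4): 3*t**(7/2)/2

linearity at 1/2, 5/2 turns ℳ[f](s) into 3 summed integrals
∫ over [0, 1/2) of t**(7/2)·t^(s-1) joins the sum
∫ over [1/2, 5/2) of 5*t**(7/2)/2·t^(s-1) joins the sum
over [5/2, 4), the kernel integral of 3*t**(7/2)/2 enters the sum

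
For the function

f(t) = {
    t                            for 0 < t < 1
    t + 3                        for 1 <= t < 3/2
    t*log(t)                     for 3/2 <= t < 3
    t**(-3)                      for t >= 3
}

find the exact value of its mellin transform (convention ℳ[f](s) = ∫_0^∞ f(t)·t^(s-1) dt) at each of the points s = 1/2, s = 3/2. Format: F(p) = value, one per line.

F(1/2) = -6 - 178*sqrt(3)/135 + log(2**(sqrt(6)/2)*3**(-sqrt(6)/2 + 2*sqrt(3))) + 23*sqrt(6)/6
F(3/2) = -922*sqrt(3)/675 - 2 + 213*sqrt(6)/100 + log(2**(9*sqrt(6)/20)*3**(-9*sqrt(6)/20 + 18*sqrt(3)/5))

decompose at 1, 3/2, 3; ℳ[f](s) sums the 4 pieces' integrals
∫ over [0, 1) of t·t^(s-1) joins the sum
∫ over [1, 3/2) of (t + 3)·t^(s-1) joins the sum
on [3/2, 3) integrate f = t*log(t) against the kernel
the [3, ∞) slice contributes ∫ t**(-3)·t^(s-1) dt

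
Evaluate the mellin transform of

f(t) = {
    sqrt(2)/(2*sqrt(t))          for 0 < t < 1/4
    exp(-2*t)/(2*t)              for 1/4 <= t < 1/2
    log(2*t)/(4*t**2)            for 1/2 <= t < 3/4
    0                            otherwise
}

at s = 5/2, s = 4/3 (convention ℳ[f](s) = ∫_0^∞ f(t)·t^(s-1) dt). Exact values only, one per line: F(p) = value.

remove the common scale on t first: 1/sqrt(t) on [0, 1/2); exp(-t)/t on [1/2, 1); log(t)/t**2 on [1, 3/2)
undo the shared t-power: sqrt(t) on [0, 1/2); exp(-t) on [1/2, 1); log(t)/t on [1, 3/2)
decompose at 1/4, 1/2; ℳ[f](s) sums the 3 pieces' integrals
piece [0, 1/4): integrate sqrt(2)/(2*sqrt(t)) against the kernel
∫ over [1/4, 1/2) of exp(-2*t)/(2*t)·t^(s-1) joins the sum
piece [1/2, 3/4): integrate log(2*t)/(4*t**2) against the kernel

F(5/2) = -sqrt(3)/2 - sqrt(2)*exp(-1)/8 - sqrt(2)*sqrt(pi)*erfc(1)/16 + sqrt(2)*sqrt(pi)*erfc(sqrt(2)/2)/16 + exp(-1/2)/8 + log(3**(16*sqrt(3))/2**(16*sqrt(3)))/64 + 33*sqrt(2)/64
F(4/3) = -3*6**(1/3)/8 - 6**(1/3)*log(3)/4 - 2**(2/3)*uppergamma(1/3, 1)/4 + 2**(2/3)*uppergamma(1/3, 1/2)/4 + 3*2**(5/6)/20 + 6**(1/3)*log(2)/4 + 9*2**(2/3)/16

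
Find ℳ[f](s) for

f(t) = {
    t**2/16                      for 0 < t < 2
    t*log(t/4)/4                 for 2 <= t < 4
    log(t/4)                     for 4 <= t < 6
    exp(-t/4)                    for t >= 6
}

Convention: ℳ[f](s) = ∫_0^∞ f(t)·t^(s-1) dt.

strip the power substitution: t**4/16 on [0, sqrt(2)); t**2*log(t**2/4)/4 on [sqrt(2), 2); log(t**2/4) on [2, sqrt(6)); …
the common scale on t comes off first: t**4 on [0, sqrt(2)/2); t**2*log(t**2) on [sqrt(2)/2, 1); log(t**2) on [1, sqrt(6)/2); …
reversing the power substitution: t**2 on [0, 1/2); t*log(t) on [1/2, 1); log(t) on [1, 3/2); …
cuts at 2, 4, 6: linearity sums the 4 kernel integrals
on [0, 2) integrate f = t**2/16 against the kernel
∫ t*log(t/4)/4·t^(s-1) over [2, 4)
segment [4, 6) carries log(t/4); integrate it
∫ over [6, ∞) of exp(-t/4)·t^(s-1) joins the sum

2**s*(4*2**s*s**2*(s + 2)*(s**2 + 2*s + 1)*uppergamma(s, 3/2) - 4*2**s*s**2*(s + 2) + 4*2**s*(s + 2)*(s**2 + 2*s + 1) + 3**s*s*(s + 2)*(-4*log(2) + 4*log(3))*(s**2 + 2*s + 1) - 4*3**s*(s + 2)*(s**2 + 2*s + 1) + s**3*(s + 2)*log(4) + s**2*(s + 2)*log(4) + 2*s**2*(s + 2) + s**2*(s**2 + 2*s + 1))/(4*s**2*(s + 2)*(s**2 + 2*s + 1))
  Re(s) > -2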